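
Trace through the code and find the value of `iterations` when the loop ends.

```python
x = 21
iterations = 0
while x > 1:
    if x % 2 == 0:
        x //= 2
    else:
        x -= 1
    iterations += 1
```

Let's trace through this code step by step.

Initialize: x = 21
Initialize: iterations = 0
Entering loop: while x > 1:
After iteration 1: x = 20, iterations = 1
After iteration 2: x = 10, iterations = 2
After iteration 3: x = 5, iterations = 3
After iteration 4: x = 4, iterations = 4
After iteration 5: x = 2, iterations = 5
After iteration 6: x = 1, iterations = 6
Loop ends.

Final answer: 6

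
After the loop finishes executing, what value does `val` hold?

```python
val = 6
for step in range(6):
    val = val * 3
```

Let's trace through this code step by step.

Initialize: val = 6
Entering loop: for step in range(6):
After iteration 1: step = 0, val = 18
After iteration 2: step = 1, val = 54
After iteration 3: step = 2, val = 162
After iteration 4: step = 3, val = 486
After iteration 5: step = 4, val = 1458
After iteration 6: step = 5, val = 4374
Loop ends.

Final answer: 4374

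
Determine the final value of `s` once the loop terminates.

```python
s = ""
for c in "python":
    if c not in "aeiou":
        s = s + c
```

Let's trace through this code step by step.

Initialize: s = ''
Entering loop: for c in "python":
After iteration 1: c = 'p', s = 'p'
After iteration 2: c = 'y', s = 'py'
After iteration 3: c = 't', s = 'pyt'
After iteration 4: c = 'h', s = 'pyth'
After iteration 5: c = 'o', s = 'pyth'
After iteration 6: c = 'n', s = 'pythn'
Loop ends.

Final answer: 'pythn'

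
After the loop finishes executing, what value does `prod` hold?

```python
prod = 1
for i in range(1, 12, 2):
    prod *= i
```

Let's trace through this code step by step.

Initialize: prod = 1
Entering loop: for i in range(1, 12, 2):
After iteration 1: i = 1, prod = 1
After iteration 2: i = 3, prod = 3
After iteration 3: i = 5, prod = 15
After iteration 4: i = 7, prod = 105
After iteration 5: i = 9, prod = 945
After iteration 6: i = 11, prod = 10395
Loop ends.

Final answer: 10395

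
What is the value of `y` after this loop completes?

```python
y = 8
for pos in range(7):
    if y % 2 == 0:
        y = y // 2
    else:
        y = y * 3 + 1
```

Let's trace through this code step by step.

Initialize: y = 8
Entering loop: for pos in range(7):
After iteration 1: pos = 0, y = 4
After iteration 2: pos = 1, y = 2
After iteration 3: pos = 2, y = 1
After iteration 4: pos = 3, y = 4
After iteration 5: pos = 4, y = 2
After iteration 6: pos = 5, y = 1
After iteration 7: pos = 6, y = 4
Loop ends.

Final answer: 4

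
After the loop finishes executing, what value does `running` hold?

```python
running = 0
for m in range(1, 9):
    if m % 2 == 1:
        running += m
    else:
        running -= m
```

Let's trace through this code step by step.

Initialize: running = 0
Entering loop: for m in range(1, 9):
After iteration 1: m = 1, running = 1
After iteration 2: m = 2, running = -1
After iteration 3: m = 3, running = 2
After iteration 4: m = 4, running = -2
After iteration 5: m = 5, running = 3
After iteration 6: m = 6, running = -3
After iteration 7: m = 7, running = 4
After iteration 8: m = 8, running = -4
Loop ends.

Final answer: -4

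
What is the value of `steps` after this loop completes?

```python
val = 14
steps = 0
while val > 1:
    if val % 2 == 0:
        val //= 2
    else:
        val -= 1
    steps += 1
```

Let's trace through this code step by step.

Initialize: val = 14
Initialize: steps = 0
Entering loop: while val > 1:
After iteration 1: val = 7, steps = 1
After iteration 2: val = 6, steps = 2
After iteration 3: val = 3, steps = 3
After iteration 4: val = 2, steps = 4
After iteration 5: val = 1, steps = 5
Loop ends.

Final answer: 5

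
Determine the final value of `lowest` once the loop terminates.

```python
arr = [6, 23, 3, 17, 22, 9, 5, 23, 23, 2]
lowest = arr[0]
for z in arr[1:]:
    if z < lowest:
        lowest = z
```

Let's trace through this code step by step.

Initialize: arr = [6, 23, 3, 17, 22, 9, 5, 23, 23, 2]
Initialize: lowest = 6
Entering loop: for z in arr[1:]:
After iteration 1: z = 23, lowest = 6
After iteration 2: z = 3, lowest = 3
After iteration 3: z = 17, lowest = 3
After iteration 4: z = 22, lowest = 3
After iteration 5: z = 9, lowest = 3
After iteration 6: z = 5, lowest = 3
After iteration 7: z = 23, lowest = 3
After iteration 8: z = 23, lowest = 3
After iteration 9: z = 2, lowest = 2
Loop ends.

Final answer: 2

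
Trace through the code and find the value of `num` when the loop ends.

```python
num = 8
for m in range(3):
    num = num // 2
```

Let's trace through this code step by step.

Initialize: num = 8
Entering loop: for m in range(3):
After iteration 1: m = 0, num = 4
After iteration 2: m = 1, num = 2
After iteration 3: m = 2, num = 1
Loop ends.

Final answer: 1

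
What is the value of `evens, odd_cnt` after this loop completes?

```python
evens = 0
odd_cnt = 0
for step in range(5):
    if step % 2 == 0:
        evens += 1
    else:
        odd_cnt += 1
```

Let's trace through this code step by step.

Initialize: evens = 0
Initialize: odd_cnt = 0
Entering loop: for step in range(5):
After iteration 1: step = 0, evens = 1, odd_cnt = 0
After iteration 2: step = 1, evens = 1, odd_cnt = 1
After iteration 3: step = 2, evens = 2, odd_cnt = 1
After iteration 4: step = 3, evens = 2, odd_cnt = 2
After iteration 5: step = 4, evens = 3, odd_cnt = 2
Loop ends.

Final answer: 3, 2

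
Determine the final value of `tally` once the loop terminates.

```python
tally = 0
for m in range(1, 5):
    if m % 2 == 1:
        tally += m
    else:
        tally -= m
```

Let's trace through this code step by step.

Initialize: tally = 0
Entering loop: for m in range(1, 5):
After iteration 1: m = 1, tally = 1
After iteration 2: m = 2, tally = -1
After iteration 3: m = 3, tally = 2
After iteration 4: m = 4, tally = -2
Loop ends.

Final answer: -2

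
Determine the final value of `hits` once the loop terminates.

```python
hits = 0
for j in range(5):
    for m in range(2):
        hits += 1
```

Let's trace through this code step by step.

Initialize: hits = 0
Entering loop: for j in range(5):
After iteration 1: j = 0, hits = 2
After iteration 2: j = 1, hits = 4
After iteration 3: j = 2, hits = 6
After iteration 4: j = 3, hits = 8
After iteration 5: j = 4, hits = 10
Loop ends.

Final answer: 10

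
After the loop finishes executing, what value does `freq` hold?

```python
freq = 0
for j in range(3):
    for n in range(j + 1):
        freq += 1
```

Let's trace through this code step by step.

Initialize: freq = 0
Entering loop: for j in range(3):
After iteration 1: j = 0, freq = 1, n = 0
After iteration 2: j = 1, freq = 3, n = 1
After iteration 3: j = 2, freq = 6, n = 2
Loop ends.

Final answer: 6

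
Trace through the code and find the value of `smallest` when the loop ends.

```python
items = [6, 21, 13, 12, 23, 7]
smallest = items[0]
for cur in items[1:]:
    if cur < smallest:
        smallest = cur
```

Let's trace through this code step by step.

Initialize: items = [6, 21, 13, 12, 23, 7]
Initialize: smallest = 6
Entering loop: for cur in items[1:]:
After iteration 1: cur = 21, smallest = 6
After iteration 2: cur = 13, smallest = 6
After iteration 3: cur = 12, smallest = 6
After iteration 4: cur = 23, smallest = 6
After iteration 5: cur = 7, smallest = 6
Loop ends.

Final answer: 6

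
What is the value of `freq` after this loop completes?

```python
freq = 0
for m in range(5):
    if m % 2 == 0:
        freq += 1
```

Let's trace through this code step by step.

Initialize: freq = 0
Entering loop: for m in range(5):
After iteration 1: m = 0, freq = 1
After iteration 2: m = 1, freq = 1
After iteration 3: m = 2, freq = 2
After iteration 4: m = 3, freq = 2
After iteration 5: m = 4, freq = 3
Loop ends.

Final answer: 3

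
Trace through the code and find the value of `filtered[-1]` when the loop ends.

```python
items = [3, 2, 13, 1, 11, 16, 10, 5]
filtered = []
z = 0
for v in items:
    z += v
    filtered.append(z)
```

Let's trace through this code step by step.

Initialize: items = [3, 2, 13, 1, 11, 16, 10, 5]
Initialize: filtered = []
Initialize: z = 0
Entering loop: for v in items:
After iteration 1: v = 3, filtered = [3], z = 3
After iteration 2: v = 2, filtered = [3, 5], z = 5
After iteration 3: v = 13, filtered = [3, 5, 18], z = 18
After iteration 4: v = 1, filtered = [3, 5, 18, 19], z = 19
After iteration 5: v = 11, filtered = [3, 5, 18, 19, 30], z = 30
After iteration 6: v = 16, filtered = [3, 5, 18, 19, 30, 46], z = 46
After iteration 7: v = 10, filtered = [3, 5, 18, 19, 30, 46, 56], z = 56
After iteration 8: v = 5, filtered = [3, 5, 18, 19, 30, 46, 56, 61], z = 61
Loop ends.
filtered[-1] = 61

Final answer: 61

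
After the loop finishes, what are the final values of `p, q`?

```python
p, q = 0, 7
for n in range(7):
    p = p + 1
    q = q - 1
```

Let's trace through this code step by step.

Initialize: p = 0
Initialize: q = 7
Entering loop: for n in range(7):
After iteration 1: n = 0, p = 1, q = 6
After iteration 2: n = 1, p = 2, q = 5
After iteration 3: n = 2, p = 3, q = 4
After iteration 4: n = 3, p = 4, q = 3
After iteration 5: n = 4, p = 5, q = 2
After iteration 6: n = 5, p = 6, q = 1
After iteration 7: n = 6, p = 7, q = 0
Loop ends.

Final answer: 7, 0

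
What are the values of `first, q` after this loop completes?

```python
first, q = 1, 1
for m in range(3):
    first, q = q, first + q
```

Let's trace through this code step by step.

Initialize: first = 1
Initialize: q = 1
Entering loop: for m in range(3):
After iteration 1: m = 0, first = 1, q = 2
After iteration 2: m = 1, first = 2, q = 3
After iteration 3: m = 2, first = 3, q = 5
Loop ends.

Final answer: 3, 5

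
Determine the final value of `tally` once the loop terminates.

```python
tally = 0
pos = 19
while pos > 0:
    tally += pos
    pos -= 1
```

Let's trace through this code step by step.

Initialize: tally = 0
Initialize: pos = 19
Entering loop: while pos > 0:
After iteration 1: tally = 19, pos = 18
After iteration 2: tally = 37, pos = 17
After iteration 3: tally = 54, pos = 16
After iteration 4: tally = 70, pos = 15
After iteration 5: tally = 85, pos = 14
After iteration 6: tally = 99, pos = 13
After iteration 7: tally = 112, pos = 12
After iteration 8: tally = 124, pos = 11
After iteration 9: tally = 135, pos = 10
After iteration 10: tally = 145, pos = 9
After iteration 11: tally = 154, pos = 8
After iteration 12: tally = 162, pos = 7
After iteration 13: tally = 169, pos = 6
After iteration 14: tally = 175, pos = 5
After iteration 15: tally = 180, pos = 4
After iteration 16: tally = 184, pos = 3
After iteration 17: tally = 187, pos = 2
After iteration 18: tally = 189, pos = 1
After iteration 19: tally = 190, pos = 0
Loop ends.

Final answer: 190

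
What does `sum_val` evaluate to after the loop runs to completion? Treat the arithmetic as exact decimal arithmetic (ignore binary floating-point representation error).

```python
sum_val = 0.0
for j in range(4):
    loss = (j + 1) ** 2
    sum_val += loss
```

Let's trace through this code step by step.

Initialize: sum_val = 0.0
Entering loop: for j in range(4):
After iteration 1: j = 0, sum_val = 1.0, loss = 1
After iteration 2: j = 1, sum_val = 5.0, loss = 4
After iteration 3: j = 2, sum_val = 14.0, loss = 9
After iteration 4: j = 3, sum_val = 30.0, loss = 16
Loop ends.

Final answer: 30.0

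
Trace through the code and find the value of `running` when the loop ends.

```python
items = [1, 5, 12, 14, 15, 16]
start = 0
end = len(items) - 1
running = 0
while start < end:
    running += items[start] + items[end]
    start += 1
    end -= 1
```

Let's trace through this code step by step.

Initialize: items = [1, 5, 12, 14, 15, 16]
Initialize: start = 0
Initialize: end = 5
Initialize: running = 0
Entering loop: while start < end:
After iteration 1: start = 1, end = 4, running = 17
After iteration 2: start = 2, end = 3, running = 37
After iteration 3: start = 3, end = 2, running = 63
Loop ends.

Final answer: 63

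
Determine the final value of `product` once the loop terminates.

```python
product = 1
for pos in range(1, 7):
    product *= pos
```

Let's trace through this code step by step.

Initialize: product = 1
Entering loop: for pos in range(1, 7):
After iteration 1: pos = 1, product = 1
After iteration 2: pos = 2, product = 2
After iteration 3: pos = 3, product = 6
After iteration 4: pos = 4, product = 24
After iteration 5: pos = 5, product = 120
After iteration 6: pos = 6, product = 720
Loop ends.

Final answer: 720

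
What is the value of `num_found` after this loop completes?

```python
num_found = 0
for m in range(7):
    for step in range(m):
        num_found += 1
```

Let's trace through this code step by step.

Initialize: num_found = 0
Entering loop: for m in range(7):
After iteration 1: m = 0, num_found = 0
After iteration 2: m = 1, num_found = 1, step = 0
After iteration 3: m = 2, num_found = 3, step = 1
After iteration 4: m = 3, num_found = 6, step = 2
After iteration 5: m = 4, num_found = 10, step = 3
After iteration 6: m = 5, num_found = 15, step = 4
After iteration 7: m = 6, num_found = 21, step = 5
Loop ends.

Final answer: 21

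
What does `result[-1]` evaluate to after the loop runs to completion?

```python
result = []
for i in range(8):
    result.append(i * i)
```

Let's trace through this code step by step.

Initialize: result = []
Entering loop: for i in range(8):
After iteration 1: i = 0, result = [0]
After iteration 2: i = 1, result = [0, 1]
After iteration 3: i = 2, result = [0, 1, 4]
After iteration 4: i = 3, result = [0, 1, 4, 9]
After iteration 5: i = 4, result = [0, 1, 4, 9, 16]
After iteration 6: i = 5, result = [0, 1, 4, 9, 16, 25]
After iteration 7: i = 6, result = [0, 1, 4, 9, 16, 25, 36]
After iteration 8: i = 7, result = [0, 1, 4, 9, 16, 25, 36, 49]
Loop ends.
result[-1] = 49

Final answer: 49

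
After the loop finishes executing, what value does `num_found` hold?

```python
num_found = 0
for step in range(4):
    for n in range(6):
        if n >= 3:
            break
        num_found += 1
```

Let's trace through this code step by step.

Initialize: num_found = 0
Entering loop: for step in range(4):
After iteration 1: step = 0, num_found = 3
After iteration 2: step = 1, num_found = 6
After iteration 3: step = 2, num_found = 9
After iteration 4: step = 3, num_found = 12
Loop ends.

Final answer: 12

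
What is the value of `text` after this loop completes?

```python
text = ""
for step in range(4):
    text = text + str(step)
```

Let's trace through this code step by step.

Initialize: text = ''
Entering loop: for step in range(4):
After iteration 1: step = 0, text = '0'
After iteration 2: step = 1, text = '01'
After iteration 3: step = 2, text = '012'
After iteration 4: step = 3, text = '0123'
Loop ends.

Final answer: '0123'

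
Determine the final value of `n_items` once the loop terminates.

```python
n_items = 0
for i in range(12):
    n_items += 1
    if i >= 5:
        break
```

Let's trace through this code step by step.

Initialize: n_items = 0
Entering loop: for i in range(12):
After iteration 1: i = 0, n_items = 1
After iteration 2: i = 1, n_items = 2
After iteration 3: i = 2, n_items = 3
After iteration 4: i = 3, n_items = 4
After iteration 5: i = 4, n_items = 5
After iteration 6: i = 5, n_items = 6
Loop ends.

Final answer: 6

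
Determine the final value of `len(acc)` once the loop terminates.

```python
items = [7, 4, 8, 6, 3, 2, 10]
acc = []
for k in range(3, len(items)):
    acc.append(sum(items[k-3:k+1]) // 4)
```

Let's trace through this code step by step.

Initialize: items = [7, 4, 8, 6, 3, 2, 10]
Initialize: acc = []
Entering loop: for k in range(3, len(items)):
After iteration 1: k = 3, acc = [6]
After iteration 2: k = 4, acc = [6, 5]
After iteration 3: k = 5, acc = [6, 5, 4]
After iteration 4: k = 6, acc = [6, 5, 4, 5]
Loop ends.
len(acc) = 4

Final answer: 4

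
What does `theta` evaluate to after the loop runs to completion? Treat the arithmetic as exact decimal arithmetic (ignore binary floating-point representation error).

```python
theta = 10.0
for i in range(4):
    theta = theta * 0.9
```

Let's trace through this code step by step.

Initialize: theta = 10.0
Entering loop: for i in range(4):
After iteration 1: i = 0, theta = 9.0
After iteration 2: i = 1, theta = 8.1
After iteration 3: i = 2, theta = 7.29
After iteration 4: i = 3, theta = 6.561
Loop ends.

Final answer: 6.561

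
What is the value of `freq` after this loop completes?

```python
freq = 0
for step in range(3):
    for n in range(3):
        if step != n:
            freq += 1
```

Let's trace through this code step by step.

Initialize: freq = 0
Entering loop: for step in range(3):
After iteration 1: step = 0, freq = 2
After iteration 2: step = 1, freq = 4
After iteration 3: step = 2, freq = 6
Loop ends.

Final answer: 6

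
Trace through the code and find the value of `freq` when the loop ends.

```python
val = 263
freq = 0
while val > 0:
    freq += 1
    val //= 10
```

Let's trace through this code step by step.

Initialize: val = 263
Initialize: freq = 0
Entering loop: while val > 0:
After iteration 1: val = 26, freq = 1
After iteration 2: val = 2, freq = 2
After iteration 3: val = 0, freq = 3
Loop ends.

Final answer: 3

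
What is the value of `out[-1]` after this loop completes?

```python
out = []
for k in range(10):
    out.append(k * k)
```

Let's trace through this code step by step.

Initialize: out = []
Entering loop: for k in range(10):
After iteration 1: k = 0, out = [0]
After iteration 2: k = 1, out = [0, 1]
After iteration 3: k = 2, out = [0, 1, 4]
After iteration 4: k = 3, out = [0, 1, 4, 9]
After iteration 5: k = 4, out = [0, 1, 4, 9, 16]
After iteration 6: k = 5, out = [0, 1, 4, 9, 16, 25]
After iteration 7: k = 6, out = [0, 1, 4, 9, 16, 25, 36]
After iteration 8: k = 7, out = [0, 1, 4, 9, 16, 25, 36, 49]
After iteration 9: k = 8, out = [0, 1, 4, 9, 16, 25, 36, 49, 64]
After iteration 10: k = 9, out = [0, 1, 4, 9, 16, 25, 36, 49, 64, 81]
Loop ends.
out[-1] = 81

Final answer: 81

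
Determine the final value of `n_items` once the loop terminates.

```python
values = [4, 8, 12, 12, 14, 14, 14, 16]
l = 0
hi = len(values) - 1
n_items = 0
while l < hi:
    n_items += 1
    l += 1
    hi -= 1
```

Let's trace through this code step by step.

Initialize: values = [4, 8, 12, 12, 14, 14, 14, 16]
Initialize: l = 0
Initialize: hi = 7
Initialize: n_items = 0
Entering loop: while l < hi:
After iteration 1: l = 1, hi = 6, n_items = 1
After iteration 2: l = 2, hi = 5, n_items = 2
After iteration 3: l = 3, hi = 4, n_items = 3
After iteration 4: l = 4, hi = 3, n_items = 4
Loop ends.

Final answer: 4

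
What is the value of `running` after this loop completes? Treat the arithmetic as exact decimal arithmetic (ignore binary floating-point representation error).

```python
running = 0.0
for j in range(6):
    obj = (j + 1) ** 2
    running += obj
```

Let's trace through this code step by step.

Initialize: running = 0.0
Entering loop: for j in range(6):
After iteration 1: j = 0, running = 1.0, obj = 1
After iteration 2: j = 1, running = 5.0, obj = 4
After iteration 3: j = 2, running = 14.0, obj = 9
After iteration 4: j = 3, running = 30.0, obj = 16
After iteration 5: j = 4, running = 55.0, obj = 25
After iteration 6: j = 5, running = 91.0, obj = 36
Loop ends.

Final answer: 91.0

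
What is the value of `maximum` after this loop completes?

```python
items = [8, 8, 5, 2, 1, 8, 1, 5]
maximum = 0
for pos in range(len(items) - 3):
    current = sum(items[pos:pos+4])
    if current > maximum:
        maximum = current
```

Let's trace through this code step by step.

Initialize: items = [8, 8, 5, 2, 1, 8, 1, 5]
Initialize: maximum = 0
Entering loop: for pos in range(len(items) - 3):
After iteration 1: pos = 0, maximum = 23, current = 23
After iteration 2: pos = 1, maximum = 23, current = 16
After iteration 3: pos = 2, maximum = 23, current = 16
After iteration 4: pos = 3, maximum = 23, current = 12
After iteration 5: pos = 4, maximum = 23, current = 15
Loop ends.

Final answer: 23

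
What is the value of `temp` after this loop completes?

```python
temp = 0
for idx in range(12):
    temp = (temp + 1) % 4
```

Let's trace through this code step by step.

Initialize: temp = 0
Entering loop: for idx in range(12):
After iteration 1: idx = 0, temp = 1
After iteration 2: idx = 1, temp = 2
After iteration 3: idx = 2, temp = 3
After iteration 4: idx = 3, temp = 0
After iteration 5: idx = 4, temp = 1
After iteration 6: idx = 5, temp = 2
After iteration 7: idx = 6, temp = 3
After iteration 8: idx = 7, temp = 0
After iteration 9: idx = 8, temp = 1
After iteration 10: idx = 9, temp = 2
After iteration 11: idx = 10, temp = 3
After iteration 12: idx = 11, temp = 0
Loop ends.

Final answer: 0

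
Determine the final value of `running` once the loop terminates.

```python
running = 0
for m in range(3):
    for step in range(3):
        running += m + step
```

Let's trace through this code step by step.

Initialize: running = 0
Entering loop: for m in range(3):
After iteration 1: m = 0, running = 3
After iteration 2: m = 1, running = 9
After iteration 3: m = 2, running = 18
Loop ends.

Final answer: 18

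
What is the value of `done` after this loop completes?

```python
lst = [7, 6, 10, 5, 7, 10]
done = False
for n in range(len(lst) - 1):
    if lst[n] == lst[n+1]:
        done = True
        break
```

Let's trace through this code step by step.

Initialize: lst = [7, 6, 10, 5, 7, 10]
Initialize: done = False
Entering loop: for n in range(len(lst) - 1):
After iteration 1: n = 0, done = False
After iteration 2: n = 1, done = False
After iteration 3: n = 2, done = False
After iteration 4: n = 3, done = False
After iteration 5: n = 4, done = False
Loop ends.

Final answer: False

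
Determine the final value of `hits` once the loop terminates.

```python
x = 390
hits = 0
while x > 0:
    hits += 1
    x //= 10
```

Let's trace through this code step by step.

Initialize: x = 390
Initialize: hits = 0
Entering loop: while x > 0:
After iteration 1: x = 39, hits = 1
After iteration 2: x = 3, hits = 2
After iteration 3: x = 0, hits = 3
Loop ends.

Final answer: 3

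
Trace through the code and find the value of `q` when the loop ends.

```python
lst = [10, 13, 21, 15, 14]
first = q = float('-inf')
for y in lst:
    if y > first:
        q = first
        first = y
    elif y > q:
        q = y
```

Let's trace through this code step by step.

Initialize: lst = [10, 13, 21, 15, 14]
Initialize: first = -inf
Initialize: q = -inf
Entering loop: for y in lst:
After iteration 1: y = 10, first = 10, q = -inf
After iteration 2: y = 13, first = 13, q = 10
After iteration 3: y = 21, first = 21, q = 13
After iteration 4: y = 15, first = 21, q = 15
After iteration 5: y = 14, first = 21, q = 15
Loop ends.

Final answer: 15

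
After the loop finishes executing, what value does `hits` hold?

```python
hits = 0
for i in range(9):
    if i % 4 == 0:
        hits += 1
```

Let's trace through this code step by step.

Initialize: hits = 0
Entering loop: for i in range(9):
After iteration 1: i = 0, hits = 1
After iteration 2: i = 1, hits = 1
After iteration 3: i = 2, hits = 1
After iteration 4: i = 3, hits = 1
After iteration 5: i = 4, hits = 2
After iteration 6: i = 5, hits = 2
After iteration 7: i = 6, hits = 2
After iteration 8: i = 7, hits = 2
After iteration 9: i = 8, hits = 3
Loop ends.

Final answer: 3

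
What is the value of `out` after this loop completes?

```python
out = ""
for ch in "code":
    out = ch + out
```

Let's trace through this code step by step.

Initialize: out = ''
Entering loop: for ch in "code":
After iteration 1: ch = 'c', out = 'c'
After iteration 2: ch = 'o', out = 'oc'
After iteration 3: ch = 'd', out = 'doc'
After iteration 4: ch = 'e', out = 'edoc'
Loop ends.

Final answer: 'edoc'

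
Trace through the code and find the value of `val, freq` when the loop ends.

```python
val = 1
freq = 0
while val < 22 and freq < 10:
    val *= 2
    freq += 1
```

Let's trace through this code step by step.

Initialize: val = 1
Initialize: freq = 0
Entering loop: while val < 22 and freq < 10:
After iteration 1: val = 2, freq = 1
After iteration 2: val = 4, freq = 2
After iteration 3: val = 8, freq = 3
After iteration 4: val = 16, freq = 4
After iteration 5: val = 32, freq = 5
Loop ends.

Final answer: 32, 5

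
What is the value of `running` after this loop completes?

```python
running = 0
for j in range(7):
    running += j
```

Let's trace through this code step by step.

Initialize: running = 0
Entering loop: for j in range(7):
After iteration 1: j = 0, running = 0
After iteration 2: j = 1, running = 1
After iteration 3: j = 2, running = 3
After iteration 4: j = 3, running = 6
After iteration 5: j = 4, running = 10
After iteration 6: j = 5, running = 15
After iteration 7: j = 6, running = 21
Loop ends.

Final answer: 21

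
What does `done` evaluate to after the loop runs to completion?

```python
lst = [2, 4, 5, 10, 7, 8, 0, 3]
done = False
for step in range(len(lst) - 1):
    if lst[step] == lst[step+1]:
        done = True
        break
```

Let's trace through this code step by step.

Initialize: lst = [2, 4, 5, 10, 7, 8, 0, 3]
Initialize: done = False
Entering loop: for step in range(len(lst) - 1):
After iteration 1: step = 0, done = False
After iteration 2: step = 1, done = False
After iteration 3: step = 2, done = False
After iteration 4: step = 3, done = False
After iteration 5: step = 4, done = False
After iteration 6: step = 5, done = False
After iteration 7: step = 6, done = False
Loop ends.

Final answer: False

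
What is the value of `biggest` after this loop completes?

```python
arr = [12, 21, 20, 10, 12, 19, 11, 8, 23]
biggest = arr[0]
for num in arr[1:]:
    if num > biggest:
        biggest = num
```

Let's trace through this code step by step.

Initialize: arr = [12, 21, 20, 10, 12, 19, 11, 8, 23]
Initialize: biggest = 12
Entering loop: for num in arr[1:]:
After iteration 1: num = 21, biggest = 21
After iteration 2: num = 20, biggest = 21
After iteration 3: num = 10, biggest = 21
After iteration 4: num = 12, biggest = 21
After iteration 5: num = 19, biggest = 21
After iteration 6: num = 11, biggest = 21
After iteration 7: num = 8, biggest = 21
After iteration 8: num = 23, biggest = 23
Loop ends.

Final answer: 23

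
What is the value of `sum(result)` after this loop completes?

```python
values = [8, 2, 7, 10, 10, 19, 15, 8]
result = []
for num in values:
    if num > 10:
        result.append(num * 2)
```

Let's trace through this code step by step.

Initialize: values = [8, 2, 7, 10, 10, 19, 15, 8]
Initialize: result = []
Entering loop: for num in values:
After iteration 1: num = 8, result = []
After iteration 2: num = 2, result = []
After iteration 3: num = 7, result = []
After iteration 4: num = 10, result = []
After iteration 5: num = 10, result = []
After iteration 6: num = 19, result = [38]
After iteration 7: num = 15, result = [38, 30]
After iteration 8: num = 8, result = [38, 30]
Loop ends.
sum(result) = 68

Final answer: 68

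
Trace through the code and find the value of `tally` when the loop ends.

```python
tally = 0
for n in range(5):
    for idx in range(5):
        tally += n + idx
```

Let's trace through this code step by step.

Initialize: tally = 0
Entering loop: for n in range(5):
After iteration 1: n = 0, tally = 10
After iteration 2: n = 1, tally = 25
After iteration 3: n = 2, tally = 45
After iteration 4: n = 3, tally = 70
After iteration 5: n = 4, tally = 100
Loop ends.

Final answer: 100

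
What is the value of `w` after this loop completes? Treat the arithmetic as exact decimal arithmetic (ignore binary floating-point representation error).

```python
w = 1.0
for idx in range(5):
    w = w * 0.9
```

Let's trace through this code step by step.

Initialize: w = 1.0
Entering loop: for idx in range(5):
After iteration 1: idx = 0, w = 0.9
After iteration 2: idx = 1, w = 0.81
After iteration 3: idx = 2, w = 0.729
After iteration 4: idx = 3, w = 0.6561
After iteration 5: idx = 4, w = 0.59049
Loop ends.

Final answer: 0.59049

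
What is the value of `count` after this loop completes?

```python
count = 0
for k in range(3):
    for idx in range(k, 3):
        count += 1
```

Let's trace through this code step by step.

Initialize: count = 0
Entering loop: for k in range(3):
After iteration 1: k = 0, count = 3
After iteration 2: k = 1, count = 5
After iteration 3: k = 2, count = 6
Loop ends.

Final answer: 6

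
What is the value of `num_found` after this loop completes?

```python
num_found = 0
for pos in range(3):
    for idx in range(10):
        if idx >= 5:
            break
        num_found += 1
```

Let's trace through this code step by step.

Initialize: num_found = 0
Entering loop: for pos in range(3):
After iteration 1: pos = 0, num_found = 5
After iteration 2: pos = 1, num_found = 10
After iteration 3: pos = 2, num_found = 15
Loop ends.

Final answer: 15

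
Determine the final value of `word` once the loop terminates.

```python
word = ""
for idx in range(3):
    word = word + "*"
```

Let's trace through this code step by step.

Initialize: word = ''
Entering loop: for idx in range(3):
After iteration 1: idx = 0, word = '*'
After iteration 2: idx = 1, word = '**'
After iteration 3: idx = 2, word = '***'
Loop ends.

Final answer: '***'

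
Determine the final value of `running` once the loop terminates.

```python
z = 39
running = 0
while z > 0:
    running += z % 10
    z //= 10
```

Let's trace through this code step by step.

Initialize: z = 39
Initialize: running = 0
Entering loop: while z > 0:
After iteration 1: z = 3, running = 9
After iteration 2: z = 0, running = 12
Loop ends.

Final answer: 12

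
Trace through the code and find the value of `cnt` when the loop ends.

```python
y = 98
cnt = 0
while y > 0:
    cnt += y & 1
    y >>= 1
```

Let's trace through this code step by step.

Initialize: y = 98
Initialize: cnt = 0
Entering loop: while y > 0:
After iteration 1: y = 49, cnt = 0
After iteration 2: y = 24, cnt = 1
After iteration 3: y = 12, cnt = 1
After iteration 4: y = 6, cnt = 1
After iteration 5: y = 3, cnt = 1
After iteration 6: y = 1, cnt = 2
After iteration 7: y = 0, cnt = 3
Loop ends.

Final answer: 3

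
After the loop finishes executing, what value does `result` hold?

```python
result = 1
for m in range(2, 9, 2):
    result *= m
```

Let's trace through this code step by step.

Initialize: result = 1
Entering loop: for m in range(2, 9, 2):
After iteration 1: m = 2, result = 2
After iteration 2: m = 4, result = 8
After iteration 3: m = 6, result = 48
After iteration 4: m = 8, result = 384
Loop ends.

Final answer: 384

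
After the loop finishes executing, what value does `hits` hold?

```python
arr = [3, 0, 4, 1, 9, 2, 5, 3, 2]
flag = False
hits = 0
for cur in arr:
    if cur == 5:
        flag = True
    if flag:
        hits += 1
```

Let's trace through this code step by step.

Initialize: arr = [3, 0, 4, 1, 9, 2, 5, 3, 2]
Initialize: flag = False
Initialize: hits = 0
Entering loop: for cur in arr:
After iteration 1: cur = 3, flag = False, hits = 0
After iteration 2: cur = 0, flag = False, hits = 0
After iteration 3: cur = 4, flag = False, hits = 0
After iteration 4: cur = 1, flag = False, hits = 0
After iteration 5: cur = 9, flag = False, hits = 0
After iteration 6: cur = 2, flag = False, hits = 0
After iteration 7: cur = 5, flag = True, hits = 1
After iteration 8: cur = 3, flag = True, hits = 2
After iteration 9: cur = 2, flag = True, hits = 3
Loop ends.

Final answer: 3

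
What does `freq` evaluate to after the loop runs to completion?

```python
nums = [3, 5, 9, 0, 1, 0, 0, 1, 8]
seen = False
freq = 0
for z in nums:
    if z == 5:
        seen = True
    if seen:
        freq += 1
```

Let's trace through this code step by step.

Initialize: nums = [3, 5, 9, 0, 1, 0, 0, 1, 8]
Initialize: seen = False
Initialize: freq = 0
Entering loop: for z in nums:
After iteration 1: z = 3, seen = False, freq = 0
After iteration 2: z = 5, seen = True, freq = 1
After iteration 3: z = 9, seen = True, freq = 2
After iteration 4: z = 0, seen = True, freq = 3
After iteration 5: z = 1, seen = True, freq = 4
After iteration 6: z = 0, seen = True, freq = 5
After iteration 7: z = 0, seen = True, freq = 6
After iteration 8: z = 1, seen = True, freq = 7
After iteration 9: z = 8, seen = True, freq = 8
Loop ends.

Final answer: 8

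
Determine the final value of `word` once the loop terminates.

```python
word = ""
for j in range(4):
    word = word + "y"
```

Let's trace through this code step by step.

Initialize: word = ''
Entering loop: for j in range(4):
After iteration 1: j = 0, word = 'y'
After iteration 2: j = 1, word = 'yy'
After iteration 3: j = 2, word = 'yyy'
After iteration 4: j = 3, word = 'yyyy'
Loop ends.

Final answer: 'yyyy'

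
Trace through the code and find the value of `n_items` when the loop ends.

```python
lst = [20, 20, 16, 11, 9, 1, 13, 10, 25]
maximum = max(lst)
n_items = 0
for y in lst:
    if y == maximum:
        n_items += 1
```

Let's trace through this code step by step.

Initialize: lst = [20, 20, 16, 11, 9, 1, 13, 10, 25]
Initialize: maximum = 25
Initialize: n_items = 0
Entering loop: for y in lst:
After iteration 1: y = 20, n_items = 0
After iteration 2: y = 20, n_items = 0
After iteration 3: y = 16, n_items = 0
After iteration 4: y = 11, n_items = 0
After iteration 5: y = 9, n_items = 0
After iteration 6: y = 1, n_items = 0
After iteration 7: y = 13, n_items = 0
After iteration 8: y = 10, n_items = 0
After iteration 9: y = 25, n_items = 1
Loop ends.

Final answer: 1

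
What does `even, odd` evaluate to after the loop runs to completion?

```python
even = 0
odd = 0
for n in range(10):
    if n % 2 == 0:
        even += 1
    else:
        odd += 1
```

Let's trace through this code step by step.

Initialize: even = 0
Initialize: odd = 0
Entering loop: for n in range(10):
After iteration 1: n = 0, even = 1, odd = 0
After iteration 2: n = 1, even = 1, odd = 1
After iteration 3: n = 2, even = 2, odd = 1
After iteration 4: n = 3, even = 2, odd = 2
After iteration 5: n = 4, even = 3, odd = 2
After iteration 6: n = 5, even = 3, odd = 3
After iteration 7: n = 6, even = 4, odd = 3
After iteration 8: n = 7, even = 4, odd = 4
After iteration 9: n = 8, even = 5, odd = 4
After iteration 10: n = 9, even = 5, odd = 5
Loop ends.

Final answer: 5, 5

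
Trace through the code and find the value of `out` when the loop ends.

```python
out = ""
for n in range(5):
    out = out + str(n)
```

Let's trace through this code step by step.

Initialize: out = ''
Entering loop: for n in range(5):
After iteration 1: n = 0, out = '0'
After iteration 2: n = 1, out = '01'
After iteration 3: n = 2, out = '012'
After iteration 4: n = 3, out = '0123'
After iteration 5: n = 4, out = '01234'
Loop ends.

Final answer: '01234'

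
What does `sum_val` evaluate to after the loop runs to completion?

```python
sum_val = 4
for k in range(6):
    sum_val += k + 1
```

Let's trace through this code step by step.

Initialize: sum_val = 4
Entering loop: for k in range(6):
After iteration 1: k = 0, sum_val = 5
After iteration 2: k = 1, sum_val = 7
After iteration 3: k = 2, sum_val = 10
After iteration 4: k = 3, sum_val = 14
After iteration 5: k = 4, sum_val = 19
After iteration 6: k = 5, sum_val = 25
Loop ends.

Final answer: 25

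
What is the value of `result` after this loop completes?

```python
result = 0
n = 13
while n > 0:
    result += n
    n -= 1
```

Let's trace through this code step by step.

Initialize: result = 0
Initialize: n = 13
Entering loop: while n > 0:
After iteration 1: result = 13, n = 12
After iteration 2: result = 25, n = 11
After iteration 3: result = 36, n = 10
After iteration 4: result = 46, n = 9
After iteration 5: result = 55, n = 8
After iteration 6: result = 63, n = 7
After iteration 7: result = 70, n = 6
After iteration 8: result = 76, n = 5
After iteration 9: result = 81, n = 4
After iteration 10: result = 85, n = 3
After iteration 11: result = 88, n = 2
After iteration 12: result = 90, n = 1
After iteration 13: result = 91, n = 0
Loop ends.

Final answer: 91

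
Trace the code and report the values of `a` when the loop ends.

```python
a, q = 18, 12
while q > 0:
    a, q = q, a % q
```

Let's trace through this code step by step.

Initialize: a = 18
Initialize: q = 12
Entering loop: while q > 0:
After iteration 1: a = 12, q = 6
After iteration 2: a = 6, q = 0
Loop ends.

Final answer: 6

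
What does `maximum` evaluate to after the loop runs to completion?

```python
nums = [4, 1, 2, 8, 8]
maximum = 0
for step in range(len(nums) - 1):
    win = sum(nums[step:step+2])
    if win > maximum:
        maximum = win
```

Let's trace through this code step by step.

Initialize: nums = [4, 1, 2, 8, 8]
Initialize: maximum = 0
Entering loop: for step in range(len(nums) - 1):
After iteration 1: step = 0, maximum = 5, win = 5
After iteration 2: step = 1, maximum = 5, win = 3
After iteration 3: step = 2, maximum = 10, win = 10
After iteration 4: step = 3, maximum = 16, win = 16
Loop ends.

Final answer: 16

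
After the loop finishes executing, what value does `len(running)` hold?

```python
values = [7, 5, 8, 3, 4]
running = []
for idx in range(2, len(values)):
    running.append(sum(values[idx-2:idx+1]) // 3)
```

Let's trace through this code step by step.

Initialize: values = [7, 5, 8, 3, 4]
Initialize: running = []
Entering loop: for idx in range(2, len(values)):
After iteration 1: idx = 2, running = [6]
After iteration 2: idx = 3, running = [6, 5]
After iteration 3: idx = 4, running = [6, 5, 5]
Loop ends.
len(running) = 3

Final answer: 3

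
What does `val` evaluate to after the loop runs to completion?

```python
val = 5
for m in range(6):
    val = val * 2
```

Let's trace through this code step by step.

Initialize: val = 5
Entering loop: for m in range(6):
After iteration 1: m = 0, val = 10
After iteration 2: m = 1, val = 20
After iteration 3: m = 2, val = 40
After iteration 4: m = 3, val = 80
After iteration 5: m = 4, val = 160
After iteration 6: m = 5, val = 320
Loop ends.

Final answer: 320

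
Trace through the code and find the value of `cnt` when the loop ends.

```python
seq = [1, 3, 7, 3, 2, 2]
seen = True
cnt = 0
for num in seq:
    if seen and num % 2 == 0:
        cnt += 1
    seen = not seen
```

Let's trace through this code step by step.

Initialize: seq = [1, 3, 7, 3, 2, 2]
Initialize: seen = True
Initialize: cnt = 0
Entering loop: for num in seq:
After iteration 1: num = 1, seen = False, cnt = 0
After iteration 2: num = 3, seen = True, cnt = 0
After iteration 3: num = 7, seen = False, cnt = 0
After iteration 4: num = 3, seen = True, cnt = 0
After iteration 5: num = 2, seen = False, cnt = 1
After iteration 6: num = 2, seen = True, cnt = 1
Loop ends.

Final answer: 1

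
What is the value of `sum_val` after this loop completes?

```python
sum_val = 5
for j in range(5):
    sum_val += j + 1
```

Let's trace through this code step by step.

Initialize: sum_val = 5
Entering loop: for j in range(5):
After iteration 1: j = 0, sum_val = 6
After iteration 2: j = 1, sum_val = 8
After iteration 3: j = 2, sum_val = 11
After iteration 4: j = 3, sum_val = 15
After iteration 5: j = 4, sum_val = 20
Loop ends.

Final answer: 20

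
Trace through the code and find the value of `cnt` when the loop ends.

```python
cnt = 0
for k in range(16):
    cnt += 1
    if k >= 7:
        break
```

Let's trace through this code step by step.

Initialize: cnt = 0
Entering loop: for k in range(16):
After iteration 1: k = 0, cnt = 1
After iteration 2: k = 1, cnt = 2
After iteration 3: k = 2, cnt = 3
After iteration 4: k = 3, cnt = 4
After iteration 5: k = 4, cnt = 5
After iteration 6: k = 5, cnt = 6
After iteration 7: k = 6, cnt = 7
After iteration 8: k = 7, cnt = 8
Loop ends.

Final answer: 8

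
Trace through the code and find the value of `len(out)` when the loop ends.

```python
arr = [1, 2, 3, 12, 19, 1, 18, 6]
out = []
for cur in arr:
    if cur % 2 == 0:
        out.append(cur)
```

Let's trace through this code step by step.

Initialize: arr = [1, 2, 3, 12, 19, 1, 18, 6]
Initialize: out = []
Entering loop: for cur in arr:
After iteration 1: cur = 1, out = []
After iteration 2: cur = 2, out = [2]
After iteration 3: cur = 3, out = [2]
After iteration 4: cur = 12, out = [2, 12]
After iteration 5: cur = 19, out = [2, 12]
After iteration 6: cur = 1, out = [2, 12]
After iteration 7: cur = 18, out = [2, 12, 18]
After iteration 8: cur = 6, out = [2, 12, 18, 6]
Loop ends.
len(out) = 4

Final answer: 4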